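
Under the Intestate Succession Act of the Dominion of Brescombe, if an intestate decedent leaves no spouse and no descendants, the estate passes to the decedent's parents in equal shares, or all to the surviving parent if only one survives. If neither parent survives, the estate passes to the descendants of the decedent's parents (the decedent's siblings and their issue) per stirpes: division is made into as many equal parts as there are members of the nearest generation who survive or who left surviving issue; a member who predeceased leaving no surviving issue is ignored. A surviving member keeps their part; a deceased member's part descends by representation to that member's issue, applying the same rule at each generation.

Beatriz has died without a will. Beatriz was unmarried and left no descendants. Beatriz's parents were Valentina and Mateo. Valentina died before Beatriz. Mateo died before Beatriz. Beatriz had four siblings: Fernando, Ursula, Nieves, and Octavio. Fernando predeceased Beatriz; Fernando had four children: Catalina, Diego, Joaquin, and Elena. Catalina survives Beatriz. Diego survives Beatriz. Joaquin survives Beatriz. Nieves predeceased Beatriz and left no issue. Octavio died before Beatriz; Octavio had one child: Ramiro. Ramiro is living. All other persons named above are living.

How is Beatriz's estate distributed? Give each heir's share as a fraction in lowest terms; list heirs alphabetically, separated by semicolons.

Catalina 1/12; Diego 1/12; Elena 1/12; Joaquin 1/12; Ramiro 1/3; Ursula 1/3

Neither parent survives and there are no descendants, so the estate passes to Beatriz's siblings and their issue per stirpes.
Nieves left no surviving issue, so that branch lapses and is disregarded.
The estate is divided into 3 equal shares of 1/3 among Fernando, Ursula, Octavio.
Fernando predeceased; the 1/3 allotted to Fernando's branch passes to Fernando's issue by representation.
The 1/3 is divided into 4 equal shares of 1/12 among Catalina, Diego, Joaquin, Elena.
Catalina is living and takes 1/12.
Diego is living and takes 1/12.
Joaquin is living and takes 1/12.
Elena is living and takes 1/12.
Ursula is living and takes 1/3.
Octavio predeceased; the 1/3 allotted to Octavio's branch passes to Octavio's issue by representation.
Ramiro is the sole taker at this level and receives the full 1/3.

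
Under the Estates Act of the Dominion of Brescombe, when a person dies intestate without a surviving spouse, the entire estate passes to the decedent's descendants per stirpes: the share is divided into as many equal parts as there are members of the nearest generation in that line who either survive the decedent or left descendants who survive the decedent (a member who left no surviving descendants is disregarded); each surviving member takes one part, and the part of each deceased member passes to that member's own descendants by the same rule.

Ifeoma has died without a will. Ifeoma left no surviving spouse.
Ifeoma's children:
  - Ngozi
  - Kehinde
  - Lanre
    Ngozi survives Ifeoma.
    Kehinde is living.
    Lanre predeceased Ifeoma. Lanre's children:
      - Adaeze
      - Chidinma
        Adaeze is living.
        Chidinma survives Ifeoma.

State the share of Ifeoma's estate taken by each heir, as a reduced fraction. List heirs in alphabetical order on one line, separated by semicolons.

There is no surviving spouse, so the entire estate passes to Ifeoma's descendants per stirpes.
The estate is divided into 3 equal shares of 1/3 among Ngozi, Kehinde, Lanre.
Ngozi is living and takes 1/3.
Kehinde is living and takes 1/3.
Lanre predeceased; the 1/3 allotted to Lanre's branch passes to Lanre's issue by representation.
The 1/3 is divided into 2 equal shares of 1/6 among Adaeze, Chidinma.
Adaeze is living and takes 1/6.
Chidinma is living and takes 1/6.

Adaeze 1/6; Chidinma 1/6; Kehinde 1/3; Ngozi 1/3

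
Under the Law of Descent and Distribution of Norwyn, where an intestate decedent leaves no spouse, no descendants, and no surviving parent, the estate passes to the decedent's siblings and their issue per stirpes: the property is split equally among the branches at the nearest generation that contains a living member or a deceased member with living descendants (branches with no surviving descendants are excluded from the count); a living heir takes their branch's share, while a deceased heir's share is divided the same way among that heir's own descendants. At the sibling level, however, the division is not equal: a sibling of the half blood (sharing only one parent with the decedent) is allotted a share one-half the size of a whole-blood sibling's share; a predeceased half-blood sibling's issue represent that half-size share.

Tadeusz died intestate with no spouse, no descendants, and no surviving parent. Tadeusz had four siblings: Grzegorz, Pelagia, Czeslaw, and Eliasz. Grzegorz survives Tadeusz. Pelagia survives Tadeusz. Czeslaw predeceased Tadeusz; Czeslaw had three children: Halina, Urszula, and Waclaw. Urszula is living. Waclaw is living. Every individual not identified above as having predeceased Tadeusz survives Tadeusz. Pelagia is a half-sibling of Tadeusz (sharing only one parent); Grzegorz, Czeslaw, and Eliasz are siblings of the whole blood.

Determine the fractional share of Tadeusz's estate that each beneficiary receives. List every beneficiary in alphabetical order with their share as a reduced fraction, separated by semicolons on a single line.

Eliasz 2/7; Grzegorz 2/7; Halina 2/21; Pelagia 1/7; Urszula 2/21; Waclaw 2/21

No spouse, descendants, or parent survives, so the estate passes to Tadeusz's siblings per stirpes.
Half-blood siblings count for one-half the weight of whole-blood siblings at the initial division.
Dividing 1 in proportion to weights (total weight 7/2): Grzegorz (weight 1) → 2/7; Pelagia (weight 1/2) → 1/7; Czeslaw (weight 1) → 2/7; Eliasz (weight 1) → 2/7.
Grzegorz is living and takes 2/7.
Pelagia is living and takes 1/7.
Czeslaw predeceased; the 2/7 allotted to Czeslaw's branch passes to Czeslaw's issue by representation.
The 2/7 is divided into 3 equal shares of 2/21 among Halina, Urszula, Waclaw.
Halina is living and takes 2/21.
Urszula is living and takes 2/21.
Waclaw is living and takes 2/21.
Eliasz is living and takes 2/7.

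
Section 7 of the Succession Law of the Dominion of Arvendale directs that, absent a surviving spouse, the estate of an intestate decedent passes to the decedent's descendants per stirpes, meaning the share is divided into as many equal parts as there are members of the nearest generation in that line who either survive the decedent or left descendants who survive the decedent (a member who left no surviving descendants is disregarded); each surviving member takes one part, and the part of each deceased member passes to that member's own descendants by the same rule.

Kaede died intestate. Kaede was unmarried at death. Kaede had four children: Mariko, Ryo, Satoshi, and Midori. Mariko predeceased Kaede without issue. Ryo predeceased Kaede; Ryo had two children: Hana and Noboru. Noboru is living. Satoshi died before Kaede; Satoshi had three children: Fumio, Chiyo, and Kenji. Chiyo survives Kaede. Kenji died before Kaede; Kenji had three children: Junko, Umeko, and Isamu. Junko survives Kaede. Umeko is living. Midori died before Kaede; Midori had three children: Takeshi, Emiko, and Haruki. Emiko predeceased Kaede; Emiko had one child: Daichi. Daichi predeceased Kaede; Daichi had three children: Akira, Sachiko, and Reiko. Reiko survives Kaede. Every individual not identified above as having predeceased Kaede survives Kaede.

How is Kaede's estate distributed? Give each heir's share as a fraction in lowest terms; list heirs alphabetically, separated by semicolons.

Akira 1/27; Chiyo 1/9; Fumio 1/9; Hana 1/6; Haruki 1/9; Isamu 1/27; Junko 1/27; Noboru 1/6; Reiko 1/27; Sachiko 1/27; Takeshi 1/9; Umeko 1/27

There is no surviving spouse, so the entire estate passes to Kaede's descendants per stirpes.
Mariko left no surviving issue, so that branch lapses and is disregarded.
The estate is divided into 3 equal shares of 1/3 among Ryo, Satoshi, Midori.
Ryo predeceased; the 1/3 allotted to Ryo's branch passes to Ryo's issue by representation.
The 1/3 is divided into 2 equal shares of 1/6 among Hana, Noboru.
Hana is living and takes 1/6.
Noboru is living and takes 1/6.
Satoshi predeceased; the 1/3 allotted to Satoshi's branch passes to Satoshi's issue by representation.
The 1/3 is divided into 3 equal shares of 1/9 among Fumio, Chiyo, Kenji.
Fumio is living and takes 1/9.
Chiyo is living and takes 1/9.
Kenji predeceased; the 1/9 allotted to Kenji's branch passes to Kenji's issue by representation.
The 1/9 is divided into 3 equal shares of 1/27 among Junko, Umeko, Isamu.
Junko is living and takes 1/27.
Umeko is living and takes 1/27.
Isamu is living and takes 1/27.
Midori predeceased; the 1/3 allotted to Midori's branch passes to Midori's issue by representation.
The 1/3 is divided into 3 equal shares of 1/9 among Takeshi, Emiko, Haruki.
Takeshi is living and takes 1/9.
Emiko predeceased; the 1/9 allotted to Emiko's branch passes to Emiko's issue by representation.
Daichi's line is the sole branch at this level, so the full 1/9 passes to Daichi's issue by representation.
The 1/9 is divided into 3 equal shares of 1/27 among Akira, Sachiko, Reiko.
Akira is living and takes 1/27.
Sachiko is living and takes 1/27.
Reiko is living and takes 1/27.
Haruki is living and takes 1/9.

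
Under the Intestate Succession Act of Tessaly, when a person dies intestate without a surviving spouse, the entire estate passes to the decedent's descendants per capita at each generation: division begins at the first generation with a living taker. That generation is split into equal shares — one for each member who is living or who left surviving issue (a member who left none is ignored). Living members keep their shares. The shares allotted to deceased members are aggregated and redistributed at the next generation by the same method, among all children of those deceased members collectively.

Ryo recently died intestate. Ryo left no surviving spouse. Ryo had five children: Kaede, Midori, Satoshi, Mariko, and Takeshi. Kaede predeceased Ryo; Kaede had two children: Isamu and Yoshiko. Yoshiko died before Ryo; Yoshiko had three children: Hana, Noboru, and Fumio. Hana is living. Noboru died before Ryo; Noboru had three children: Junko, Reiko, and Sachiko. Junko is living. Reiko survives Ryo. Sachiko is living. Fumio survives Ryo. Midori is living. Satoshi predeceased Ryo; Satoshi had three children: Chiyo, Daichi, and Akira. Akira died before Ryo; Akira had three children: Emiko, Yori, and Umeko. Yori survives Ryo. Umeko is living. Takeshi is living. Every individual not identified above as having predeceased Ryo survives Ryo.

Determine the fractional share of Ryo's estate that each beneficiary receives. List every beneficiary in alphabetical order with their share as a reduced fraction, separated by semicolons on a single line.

There is no surviving spouse, so the entire estate passes to Ryo's descendants per capita at each generation.
At generation 1 (Kaede, Midori, Satoshi, Mariko, Takeshi) there are 5 shares of (1)/5 = 1/5 each.
Living: Midori, Mariko, and Takeshi — each takes 1/5.
Deceased: Kaede and Satoshi. Their combined 2/5 is pooled and carried to generation 2.
At generation 2 (Isamu, Yoshiko, Chiyo, Daichi, Akira) there are 5 shares of (2/5)/5 = 2/25 each.
Living: Isamu, Chiyo, and Daichi — each takes 2/25.
Deceased: Yoshiko and Akira. Their combined 4/25 is pooled and carried to generation 3.
At generation 3 (Hana, Noboru, Fumio, Emiko, Yori, Umeko) there are 6 shares of (4/25)/6 = 2/75 each.
Living: Hana, Fumio, Emiko, Yori, and Umeko — each takes 2/75.
Deceased: Noboru. That 2/75 share is carried to generation 4.
At generation 4 (Junko, Reiko, Sachiko) there are 3 shares of (2/75)/3 = 2/225 each.
Living: Junko, Reiko, and Sachiko — each takes 2/225.

Chiyo 2/25; Daichi 2/25; Emiko 2/75; Fumio 2/75; Hana 2/75; Isamu 2/25; Junko 2/225; Mariko 1/5; Midori 1/5; Reiko 2/225; Sachiko 2/225; Takeshi 1/5; Umeko 2/75; Yori 2/75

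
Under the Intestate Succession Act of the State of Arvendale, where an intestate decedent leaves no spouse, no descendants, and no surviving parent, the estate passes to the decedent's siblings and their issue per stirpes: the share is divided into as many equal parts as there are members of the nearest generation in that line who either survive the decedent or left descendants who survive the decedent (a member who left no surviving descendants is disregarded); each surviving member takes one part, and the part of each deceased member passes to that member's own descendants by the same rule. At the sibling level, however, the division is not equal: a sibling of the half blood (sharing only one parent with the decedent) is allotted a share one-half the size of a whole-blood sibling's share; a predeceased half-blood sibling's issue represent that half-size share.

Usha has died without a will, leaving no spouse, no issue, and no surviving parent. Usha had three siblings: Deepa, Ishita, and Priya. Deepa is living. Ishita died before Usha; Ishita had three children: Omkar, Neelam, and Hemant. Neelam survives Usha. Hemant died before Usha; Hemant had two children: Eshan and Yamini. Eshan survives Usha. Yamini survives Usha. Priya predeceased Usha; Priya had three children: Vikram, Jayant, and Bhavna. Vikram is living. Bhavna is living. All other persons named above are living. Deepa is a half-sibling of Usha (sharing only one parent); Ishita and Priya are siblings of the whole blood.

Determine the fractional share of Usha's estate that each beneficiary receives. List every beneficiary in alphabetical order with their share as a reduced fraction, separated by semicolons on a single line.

Bhavna 2/15; Deepa 1/5; Eshan 1/15; Jayant 2/15; Neelam 2/15; Omkar 2/15; Vikram 2/15; Yamini 1/15

No spouse, descendants, or parent survives, so the estate passes to Usha's siblings per stirpes.
Half-blood siblings count for one-half the weight of whole-blood siblings at the initial division.
Dividing 1 in proportion to weights (total weight 5/2): Deepa (weight 1/2) → 1/5; Ishita (weight 1) → 2/5; Priya (weight 1) → 2/5.
Deepa is living and takes 1/5.
Ishita predeceased; the 2/5 allotted to Ishita's branch passes to Ishita's issue by representation.
The 2/5 is divided into 3 equal shares of 2/15 among Omkar, Neelam, Hemant.
Omkar is living and takes 2/15.
Neelam is living and takes 2/15.
Hemant predeceased; the 2/15 allotted to Hemant's branch passes to Hemant's issue by representation.
The 2/15 is divided into 2 equal shares of 1/15 among Eshan, Yamini.
Eshan is living and takes 1/15.
Yamini is living and takes 1/15.
Priya predeceased; the 2/5 allotted to Priya's branch passes to Priya's issue by representation.
The 2/5 is divided into 3 equal shares of 2/15 among Vikram, Jayant, Bhavna.
Vikram is living and takes 2/15.
Jayant is living and takes 2/15.
Bhavna is living and takes 2/15.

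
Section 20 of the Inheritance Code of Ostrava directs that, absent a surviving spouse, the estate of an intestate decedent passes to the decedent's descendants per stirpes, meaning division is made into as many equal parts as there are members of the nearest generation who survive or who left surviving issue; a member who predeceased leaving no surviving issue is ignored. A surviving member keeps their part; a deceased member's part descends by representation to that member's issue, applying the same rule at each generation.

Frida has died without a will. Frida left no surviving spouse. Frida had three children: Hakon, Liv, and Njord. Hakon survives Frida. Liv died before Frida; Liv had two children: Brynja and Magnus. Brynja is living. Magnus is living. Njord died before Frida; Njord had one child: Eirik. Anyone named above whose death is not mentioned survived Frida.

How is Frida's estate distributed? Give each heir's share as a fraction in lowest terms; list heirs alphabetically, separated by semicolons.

Brynja 1/6; Eirik 1/3; Hakon 1/3; Magnus 1/6

There is no surviving spouse, so the entire estate passes to Frida's descendants per stirpes.
The estate is divided into 3 equal shares of 1/3 among Hakon, Liv, Njord.
Hakon is living and takes 1/3.
Liv predeceased; the 1/3 allotted to Liv's branch passes to Liv's issue by representation.
The 1/3 is divided into 2 equal shares of 1/6 among Brynja, Magnus.
Brynja is living and takes 1/6.
Magnus is living and takes 1/6.
Njord predeceased; the 1/3 allotted to Njord's branch passes to Njord's issue by representation.
Eirik is the sole taker at this level and receives the full 1/3.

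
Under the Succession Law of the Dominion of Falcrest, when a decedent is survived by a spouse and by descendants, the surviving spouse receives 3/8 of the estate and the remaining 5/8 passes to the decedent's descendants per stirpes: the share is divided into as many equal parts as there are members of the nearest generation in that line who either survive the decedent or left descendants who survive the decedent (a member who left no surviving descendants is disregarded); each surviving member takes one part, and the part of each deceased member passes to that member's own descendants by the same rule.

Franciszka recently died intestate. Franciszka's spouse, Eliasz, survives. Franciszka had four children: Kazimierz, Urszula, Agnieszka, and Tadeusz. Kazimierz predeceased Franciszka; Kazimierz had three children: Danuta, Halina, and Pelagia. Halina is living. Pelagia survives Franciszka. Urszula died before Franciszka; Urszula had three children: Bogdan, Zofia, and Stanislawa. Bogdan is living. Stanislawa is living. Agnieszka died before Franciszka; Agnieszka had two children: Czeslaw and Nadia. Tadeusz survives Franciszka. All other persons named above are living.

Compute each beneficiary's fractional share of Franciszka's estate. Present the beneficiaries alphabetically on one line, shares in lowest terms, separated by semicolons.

Bogdan 5/96; Czeslaw 5/64; Danuta 5/96; Eliasz 3/8; Halina 5/96; Nadia 5/64; Pelagia 5/96; Stanislawa 5/96; Tadeusz 5/32; Zofia 5/96

Eliasz, as surviving spouse, takes 3/8.
The remaining 5/8 passes to Franciszka's descendants per stirpes.
The 5/8 is divided into 4 equal shares of 5/32 among Kazimierz, Urszula, Agnieszka, Tadeusz.
Kazimierz predeceased; the 5/32 allotted to Kazimierz's branch passes to Kazimierz's issue by representation.
The 5/32 is divided into 3 equal shares of 5/96 among Danuta, Halina, Pelagia.
Danuta is living and takes 5/96.
Halina is living and takes 5/96.
Pelagia is living and takes 5/96.
Urszula predeceased; the 5/32 allotted to Urszula's branch passes to Urszula's issue by representation.
The 5/32 is divided into 3 equal shares of 5/96 among Bogdan, Zofia, Stanislawa.
Bogdan is living and takes 5/96.
Zofia is living and takes 5/96.
Stanislawa is living and takes 5/96.
Agnieszka predeceased; the 5/32 allotted to Agnieszka's branch passes to Agnieszka's issue by representation.
The 5/32 is divided into 2 equal shares of 5/64 among Czeslaw, Nadia.
Czeslaw is living and takes 5/64.
Nadia is living and takes 5/64.
Tadeusz is living and takes 5/32.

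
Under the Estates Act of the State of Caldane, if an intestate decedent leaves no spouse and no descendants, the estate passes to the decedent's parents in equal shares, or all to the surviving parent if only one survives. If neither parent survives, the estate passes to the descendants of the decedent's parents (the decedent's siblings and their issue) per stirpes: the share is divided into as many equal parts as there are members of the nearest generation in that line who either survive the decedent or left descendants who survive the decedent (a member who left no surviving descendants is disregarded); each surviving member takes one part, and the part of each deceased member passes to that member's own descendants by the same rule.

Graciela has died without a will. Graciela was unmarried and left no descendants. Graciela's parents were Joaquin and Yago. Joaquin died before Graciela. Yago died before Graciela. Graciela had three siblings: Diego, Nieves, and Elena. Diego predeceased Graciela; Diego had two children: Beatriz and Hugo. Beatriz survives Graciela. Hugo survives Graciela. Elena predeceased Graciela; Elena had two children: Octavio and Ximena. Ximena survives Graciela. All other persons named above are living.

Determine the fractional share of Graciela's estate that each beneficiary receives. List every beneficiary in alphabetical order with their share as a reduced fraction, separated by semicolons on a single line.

Neither parent survives and there are no descendants, so the estate passes to Graciela's siblings and their issue per stirpes.
The estate is divided into 3 equal shares of 1/3 among Diego, Nieves, Elena.
Diego predeceased; the 1/3 allotted to Diego's branch passes to Diego's issue by representation.
The 1/3 is divided into 2 equal shares of 1/6 among Beatriz, Hugo.
Beatriz is living and takes 1/6.
Hugo is living and takes 1/6.
Nieves is living and takes 1/3.
Elena predeceased; the 1/3 allotted to Elena's branch passes to Elena's issue by representation.
The 1/3 is divided into 2 equal shares of 1/6 among Octavio, Ximena.
Octavio is living and takes 1/6.
Ximena is living and takes 1/6.

Beatriz 1/6; Hugo 1/6; Nieves 1/3; Octavio 1/6; Ximena 1/6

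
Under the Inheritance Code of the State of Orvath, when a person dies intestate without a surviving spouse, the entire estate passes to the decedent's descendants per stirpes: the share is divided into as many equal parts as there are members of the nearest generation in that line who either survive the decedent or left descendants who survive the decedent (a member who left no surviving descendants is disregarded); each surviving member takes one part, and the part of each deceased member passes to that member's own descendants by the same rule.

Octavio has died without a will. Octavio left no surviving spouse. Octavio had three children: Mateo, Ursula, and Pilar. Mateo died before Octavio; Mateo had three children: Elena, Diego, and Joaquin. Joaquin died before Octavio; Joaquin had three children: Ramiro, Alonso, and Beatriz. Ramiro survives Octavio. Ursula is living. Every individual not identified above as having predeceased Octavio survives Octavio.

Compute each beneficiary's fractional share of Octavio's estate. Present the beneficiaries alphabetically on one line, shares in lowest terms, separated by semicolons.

Alonso 1/27; Beatriz 1/27; Diego 1/9; Elena 1/9; Pilar 1/3; Ramiro 1/27; Ursula 1/3

There is no surviving spouse, so the entire estate passes to Octavio's descendants per stirpes.
The estate is divided into 3 equal shares of 1/3 among Mateo, Ursula, Pilar.
Mateo predeceased; the 1/3 allotted to Mateo's branch passes to Mateo's issue by representation.
The 1/3 is divided into 3 equal shares of 1/9 among Elena, Diego, Joaquin.
Elena is living and takes 1/9.
Diego is living and takes 1/9.
Joaquin predeceased; the 1/9 allotted to Joaquin's branch passes to Joaquin's issue by representation.
The 1/9 is divided into 3 equal shares of 1/27 among Ramiro, Alonso, Beatriz.
Ramiro is living and takes 1/27.
Alonso is living and takes 1/27.
Beatriz is living and takes 1/27.
Ursula is living and takes 1/3.
Pilar is living and takes 1/3.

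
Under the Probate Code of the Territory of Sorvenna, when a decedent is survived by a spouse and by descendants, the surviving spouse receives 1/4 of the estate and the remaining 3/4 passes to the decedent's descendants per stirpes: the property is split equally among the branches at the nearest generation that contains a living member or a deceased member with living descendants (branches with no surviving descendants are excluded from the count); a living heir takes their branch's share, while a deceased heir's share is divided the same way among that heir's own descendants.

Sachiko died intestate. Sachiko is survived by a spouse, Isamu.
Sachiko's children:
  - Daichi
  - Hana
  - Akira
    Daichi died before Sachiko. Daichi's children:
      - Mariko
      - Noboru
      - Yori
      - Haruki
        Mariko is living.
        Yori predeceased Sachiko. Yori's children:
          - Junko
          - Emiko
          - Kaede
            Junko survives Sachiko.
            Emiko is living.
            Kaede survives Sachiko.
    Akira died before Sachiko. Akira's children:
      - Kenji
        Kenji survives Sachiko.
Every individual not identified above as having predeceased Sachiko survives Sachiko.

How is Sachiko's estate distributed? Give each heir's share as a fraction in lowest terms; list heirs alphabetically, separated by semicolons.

Emiko 1/48; Hana 1/4; Haruki 1/16; Isamu 1/4; Junko 1/48; Kaede 1/48; Kenji 1/4; Mariko 1/16; Noboru 1/16

Isamu, as surviving spouse, takes 1/4.
The remaining 3/4 passes to Sachiko's descendants per stirpes.
The 3/4 is divided into 3 equal shares of 1/4 among Daichi, Hana, Akira.
Daichi predeceased; the 1/4 allotted to Daichi's branch passes to Daichi's issue by representation.
The 1/4 is divided into 4 equal shares of 1/16 among Mariko, Noboru, Yori, Haruki.
Mariko is living and takes 1/16.
Noboru is living and takes 1/16.
Yori predeceased; the 1/16 allotted to Yori's branch passes to Yori's issue by representation.
The 1/16 is divided into 3 equal shares of 1/48 among Junko, Emiko, Kaede.
Junko is living and takes 1/48.
Emiko is living and takes 1/48.
Kaede is living and takes 1/48.
Haruki is living and takes 1/16.
Hana is living and takes 1/4.
Akira predeceased; the 1/4 allotted to Akira's branch passes to Akira's issue by representation.
Kenji is the sole taker at this level and receives the full 1/4.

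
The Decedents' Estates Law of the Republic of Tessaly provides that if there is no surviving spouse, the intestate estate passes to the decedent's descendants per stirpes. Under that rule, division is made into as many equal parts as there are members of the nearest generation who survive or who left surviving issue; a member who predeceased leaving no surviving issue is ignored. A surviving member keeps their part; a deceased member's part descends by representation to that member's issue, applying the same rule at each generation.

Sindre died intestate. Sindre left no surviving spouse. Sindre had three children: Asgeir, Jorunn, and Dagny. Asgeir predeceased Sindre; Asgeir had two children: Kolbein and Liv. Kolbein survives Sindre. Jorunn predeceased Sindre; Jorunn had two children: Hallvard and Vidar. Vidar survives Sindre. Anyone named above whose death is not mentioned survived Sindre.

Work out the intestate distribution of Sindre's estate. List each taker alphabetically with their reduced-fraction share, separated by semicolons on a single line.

There is no surviving spouse, so the entire estate passes to Sindre's descendants per stirpes.
The estate is divided into 3 equal shares of 1/3 among Asgeir, Jorunn, Dagny.
Asgeir predeceased; the 1/3 allotted to Asgeir's branch passes to Asgeir's issue by representation.
The 1/3 is divided into 2 equal shares of 1/6 among Kolbein, Liv.
Kolbein is living and takes 1/6.
Liv is living and takes 1/6.
Jorunn predeceased; the 1/3 allotted to Jorunn's branch passes to Jorunn's issue by representation.
The 1/3 is divided into 2 equal shares of 1/6 among Hallvard, Vidar.
Hallvard is living and takes 1/6.
Vidar is living and takes 1/6.
Dagny is living and takes 1/3.

Dagny 1/3; Hallvard 1/6; Kolbein 1/6; Liv 1/6; Vidar 1/6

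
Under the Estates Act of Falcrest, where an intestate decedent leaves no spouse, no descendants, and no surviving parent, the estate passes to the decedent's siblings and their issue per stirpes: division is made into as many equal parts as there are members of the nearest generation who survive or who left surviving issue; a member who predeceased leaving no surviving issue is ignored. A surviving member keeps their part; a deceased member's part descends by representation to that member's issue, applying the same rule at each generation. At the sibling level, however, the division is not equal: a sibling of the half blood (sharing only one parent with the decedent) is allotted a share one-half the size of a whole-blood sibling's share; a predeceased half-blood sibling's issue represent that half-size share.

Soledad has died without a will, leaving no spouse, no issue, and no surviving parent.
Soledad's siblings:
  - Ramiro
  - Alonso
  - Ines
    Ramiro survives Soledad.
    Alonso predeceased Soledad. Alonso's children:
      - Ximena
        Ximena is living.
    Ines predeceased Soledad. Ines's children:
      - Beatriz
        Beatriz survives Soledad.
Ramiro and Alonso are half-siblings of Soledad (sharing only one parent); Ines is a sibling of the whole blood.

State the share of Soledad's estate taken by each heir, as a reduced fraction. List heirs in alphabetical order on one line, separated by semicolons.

No spouse, descendants, or parent survives, so the estate passes to Soledad's siblings per stirpes.
Half-blood siblings count for one-half the weight of whole-blood siblings at the initial division.
Dividing 1 in proportion to weights (total weight 2): Ramiro (weight 1/2) → 1/4; Alonso (weight 1/2) → 1/4; Ines (weight 1) → 1/2.
Ramiro is living and takes 1/4.
Alonso predeceased; the 1/4 allotted to Alonso's branch passes to Alonso's issue by representation.
Ximena is the sole taker at this level and receives the full 1/4.
Ines predeceased; the 1/2 allotted to Ines's branch passes to Ines's issue by representation.
Beatriz is the sole taker at this level and receives the full 1/2.

Beatriz 1/2; Ramiro 1/4; Ximena 1/4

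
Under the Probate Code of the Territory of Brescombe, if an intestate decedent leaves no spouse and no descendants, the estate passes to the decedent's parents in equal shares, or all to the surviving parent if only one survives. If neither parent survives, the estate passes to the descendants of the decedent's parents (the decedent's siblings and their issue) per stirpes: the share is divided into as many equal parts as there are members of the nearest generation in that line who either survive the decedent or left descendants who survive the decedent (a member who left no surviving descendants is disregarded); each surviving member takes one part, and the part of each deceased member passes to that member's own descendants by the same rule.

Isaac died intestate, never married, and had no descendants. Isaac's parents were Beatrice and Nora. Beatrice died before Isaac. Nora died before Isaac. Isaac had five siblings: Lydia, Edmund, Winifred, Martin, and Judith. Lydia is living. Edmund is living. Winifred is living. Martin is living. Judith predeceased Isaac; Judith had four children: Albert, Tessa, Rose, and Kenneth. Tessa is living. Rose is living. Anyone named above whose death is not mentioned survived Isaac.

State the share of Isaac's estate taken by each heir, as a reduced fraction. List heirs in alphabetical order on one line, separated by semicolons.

Albert 1/20; Edmund 1/5; Kenneth 1/20; Lydia 1/5; Martin 1/5; Rose 1/20; Tessa 1/20; Winifred 1/5

Neither parent survives and there are no descendants, so the estate passes to Isaac's siblings and their issue per stirpes.
The estate is divided into 5 equal shares of 1/5 among Lydia, Edmund, Winifred, Martin, Judith.
Lydia is living and takes 1/5.
Edmund is living and takes 1/5.
Winifred is living and takes 1/5.
Martin is living and takes 1/5.
Judith predeceased; the 1/5 allotted to Judith's branch passes to Judith's issue by representation.
The 1/5 is divided into 4 equal shares of 1/20 among Albert, Tessa, Rose, Kenneth.
Albert is living and takes 1/20.
Tessa is living and takes 1/20.
Rose is living and takes 1/20.
Kenneth is living and takes 1/20.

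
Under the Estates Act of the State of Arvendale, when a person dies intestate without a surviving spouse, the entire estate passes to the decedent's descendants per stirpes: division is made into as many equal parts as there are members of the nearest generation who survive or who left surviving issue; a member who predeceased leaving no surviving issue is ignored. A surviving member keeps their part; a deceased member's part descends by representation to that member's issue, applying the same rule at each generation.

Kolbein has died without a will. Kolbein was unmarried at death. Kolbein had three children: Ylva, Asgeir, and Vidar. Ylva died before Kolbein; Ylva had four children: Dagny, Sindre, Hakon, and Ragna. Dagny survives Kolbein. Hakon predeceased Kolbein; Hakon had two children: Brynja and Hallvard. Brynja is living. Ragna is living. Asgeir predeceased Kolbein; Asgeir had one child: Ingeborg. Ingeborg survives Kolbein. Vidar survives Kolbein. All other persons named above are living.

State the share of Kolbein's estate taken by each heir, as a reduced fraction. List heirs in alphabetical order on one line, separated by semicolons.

There is no surviving spouse, so the entire estate passes to Kolbein's descendants per stirpes.
The estate is divided into 3 equal shares of 1/3 among Ylva, Asgeir, Vidar.
Ylva predeceased; the 1/3 allotted to Ylva's branch passes to Ylva's issue by representation.
The 1/3 is divided into 4 equal shares of 1/12 among Dagny, Sindre, Hakon, Ragna.
Dagny is living and takes 1/12.
Sindre is living and takes 1/12.
Hakon predeceased; the 1/12 allotted to Hakon's branch passes to Hakon's issue by representation.
The 1/12 is divided into 2 equal shares of 1/24 among Brynja, Hallvard.
Brynja is living and takes 1/24.
Hallvard is living and takes 1/24.
Ragna is living and takes 1/12.
Asgeir predeceased; the 1/3 allotted to Asgeir's branch passes to Asgeir's issue by representation.
Ingeborg is the sole taker at this level and receives the full 1/3.
Vidar is living and takes 1/3.

Brynja 1/24; Dagny 1/12; Hallvard 1/24; Ingeborg 1/3; Ragna 1/12; Sindre 1/12; Vidar 1/3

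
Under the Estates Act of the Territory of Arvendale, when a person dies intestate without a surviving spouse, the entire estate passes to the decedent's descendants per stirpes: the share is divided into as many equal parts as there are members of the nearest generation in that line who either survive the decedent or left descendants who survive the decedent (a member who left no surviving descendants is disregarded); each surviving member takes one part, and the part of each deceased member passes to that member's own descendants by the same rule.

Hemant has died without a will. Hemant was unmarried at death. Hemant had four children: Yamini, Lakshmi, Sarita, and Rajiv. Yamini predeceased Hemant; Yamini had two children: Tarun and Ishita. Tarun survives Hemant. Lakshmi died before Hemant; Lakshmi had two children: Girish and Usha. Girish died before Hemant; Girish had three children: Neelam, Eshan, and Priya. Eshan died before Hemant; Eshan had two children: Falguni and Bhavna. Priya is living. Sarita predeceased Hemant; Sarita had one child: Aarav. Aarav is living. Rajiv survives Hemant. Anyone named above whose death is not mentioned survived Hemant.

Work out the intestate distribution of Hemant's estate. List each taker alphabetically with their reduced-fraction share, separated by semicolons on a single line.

There is no surviving spouse, so the entire estate passes to Hemant's descendants per stirpes.
The estate is divided into 4 equal shares of 1/4 among Yamini, Lakshmi, Sarita, Rajiv.
Yamini predeceased; the 1/4 allotted to Yamini's branch passes to Yamini's issue by representation.
The 1/4 is divided into 2 equal shares of 1/8 among Tarun, Ishita.
Tarun is living and takes 1/8.
Ishita is living and takes 1/8.
Lakshmi predeceased; the 1/4 allotted to Lakshmi's branch passes to Lakshmi's issue by representation.
The 1/4 is divided into 2 equal shares of 1/8 among Girish, Usha.
Girish predeceased; the 1/8 allotted to Girish's branch passes to Girish's issue by representation.
The 1/8 is divided into 3 equal shares of 1/24 among Neelam, Eshan, Priya.
Neelam is living and takes 1/24.
Eshan predeceased; the 1/24 allotted to Eshan's branch passes to Eshan's issue by representation.
The 1/24 is divided into 2 equal shares of 1/48 among Falguni, Bhavna.
Falguni is living and takes 1/48.
Bhavna is living and takes 1/48.
Priya is living and takes 1/24.
Usha is living and takes 1/8.
Sarita predeceased; the 1/4 allotted to Sarita's branch passes to Sarita's issue by representation.
Aarav is the sole taker at this level and receives the full 1/4.
Rajiv is living and takes 1/4.

Aarav 1/4; Bhavna 1/48; Falguni 1/48; Ishita 1/8; Neelam 1/24; Priya 1/24; Rajiv 1/4; Tarun 1/8; Usha 1/8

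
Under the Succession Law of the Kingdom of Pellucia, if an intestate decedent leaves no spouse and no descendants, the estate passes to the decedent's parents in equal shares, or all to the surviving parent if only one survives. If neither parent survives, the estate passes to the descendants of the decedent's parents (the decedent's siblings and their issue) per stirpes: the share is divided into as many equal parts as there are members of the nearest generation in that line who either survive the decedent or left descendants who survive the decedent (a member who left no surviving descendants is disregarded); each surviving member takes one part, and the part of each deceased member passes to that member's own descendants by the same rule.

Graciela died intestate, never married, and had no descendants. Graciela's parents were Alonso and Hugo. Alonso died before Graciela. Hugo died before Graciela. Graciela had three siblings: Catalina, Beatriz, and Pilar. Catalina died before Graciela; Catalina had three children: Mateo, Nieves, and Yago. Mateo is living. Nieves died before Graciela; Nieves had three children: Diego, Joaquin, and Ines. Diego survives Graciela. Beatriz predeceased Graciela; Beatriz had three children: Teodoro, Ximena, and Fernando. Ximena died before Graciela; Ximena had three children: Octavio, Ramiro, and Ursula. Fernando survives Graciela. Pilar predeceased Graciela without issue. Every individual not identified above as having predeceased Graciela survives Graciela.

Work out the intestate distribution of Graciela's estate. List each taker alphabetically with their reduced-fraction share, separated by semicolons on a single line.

Diego 1/18; Fernando 1/6; Ines 1/18; Joaquin 1/18; Mateo 1/6; Octavio 1/18; Ramiro 1/18; Teodoro 1/6; Ursula 1/18; Yago 1/6

Neither parent survives and there are no descendants, so the estate passes to Graciela's siblings and their issue per stirpes.
Pilar left no surviving issue, so that branch lapses and is disregarded.
The estate is divided into 2 equal shares of 1/2 among Catalina, Beatriz.
Catalina predeceased; the 1/2 allotted to Catalina's branch passes to Catalina's issue by representation.
The 1/2 is divided into 3 equal shares of 1/6 among Mateo, Nieves, Yago.
Mateo is living and takes 1/6.
Nieves predeceased; the 1/6 allotted to Nieves's branch passes to Nieves's issue by representation.
The 1/6 is divided into 3 equal shares of 1/18 among Diego, Joaquin, Ines.
Diego is living and takes 1/18.
Joaquin is living and takes 1/18.
Ines is living and takes 1/18.
Yago is living and takes 1/6.
Beatriz predeceased; the 1/2 allotted to Beatriz's branch passes to Beatriz's issue by representation.
The 1/2 is divided into 3 equal shares of 1/6 among Teodoro, Ximena, Fernando.
Teodoro is living and takes 1/6.
Ximena predeceased; the 1/6 allotted to Ximena's branch passes to Ximena's issue by representation.
The 1/6 is divided into 3 equal shares of 1/18 among Octavio, Ramiro, Ursula.
Octavio is living and takes 1/18.
Ramiro is living and takes 1/18.
Ursula is living and takes 1/18.
Fernando is living and takes 1/6.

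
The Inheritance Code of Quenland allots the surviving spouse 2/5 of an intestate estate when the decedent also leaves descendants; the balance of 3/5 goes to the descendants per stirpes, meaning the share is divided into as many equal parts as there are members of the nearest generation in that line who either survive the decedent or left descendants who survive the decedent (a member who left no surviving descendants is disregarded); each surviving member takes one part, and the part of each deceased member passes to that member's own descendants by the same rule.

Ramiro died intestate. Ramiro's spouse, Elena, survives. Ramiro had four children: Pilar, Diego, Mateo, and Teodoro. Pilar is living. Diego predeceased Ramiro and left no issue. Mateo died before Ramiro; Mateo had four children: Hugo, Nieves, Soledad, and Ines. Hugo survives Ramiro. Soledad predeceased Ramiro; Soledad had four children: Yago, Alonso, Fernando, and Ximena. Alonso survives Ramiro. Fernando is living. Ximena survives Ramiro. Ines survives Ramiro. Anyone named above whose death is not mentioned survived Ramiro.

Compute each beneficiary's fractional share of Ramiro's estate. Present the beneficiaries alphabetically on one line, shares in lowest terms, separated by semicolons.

Elena, as surviving spouse, takes 2/5.
The remaining 3/5 passes to Ramiro's descendants per stirpes.
Diego left no surviving issue, so that branch lapses and is disregarded.
The 3/5 is divided into 3 equal shares of 1/5 among Pilar, Mateo, Teodoro.
Pilar is living and takes 1/5.
Mateo predeceased; the 1/5 allotted to Mateo's branch passes to Mateo's issue by representation.
The 1/5 is divided into 4 equal shares of 1/20 among Hugo, Nieves, Soledad, Ines.
Hugo is living and takes 1/20.
Nieves is living and takes 1/20.
Soledad predeceased; the 1/20 allotted to Soledad's branch passes to Soledad's issue by representation.
The 1/20 is divided into 4 equal shares of 1/80 among Yago, Alonso, Fernando, Ximena.
Yago is living and takes 1/80.
Alonso is living and takes 1/80.
Fernando is living and takes 1/80.
Ximena is living and takes 1/80.
Ines is living and takes 1/20.
Teodoro is living and takes 1/5.

Alonso 1/80; Elena 2/5; Fernando 1/80; Hugo 1/20; Ines 1/20; Nieves 1/20; Pilar 1/5; Teodoro 1/5; Ximena 1/80; Yago 1/80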